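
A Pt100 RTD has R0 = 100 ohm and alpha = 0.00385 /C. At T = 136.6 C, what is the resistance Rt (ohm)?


The RTD equation: Rt = R0 * (1 + alpha * T).
Rt = 100 * (1 + 0.00385 * 136.6)
Rt = 100 * (1 + 0.52591)
Rt = 100 * 1.52591
Rt = 152.591 ohm

152.591 ohm


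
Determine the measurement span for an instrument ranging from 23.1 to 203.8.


Span = upper range - lower range.
Span = 203.8 - (23.1)
Span = 180.7

180.7


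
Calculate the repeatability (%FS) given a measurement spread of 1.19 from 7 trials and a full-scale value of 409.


Repeatability = (spread / full scale) * 100%.
R = (1.19 / 409) * 100
R = 0.291 %FS

0.291 %FS


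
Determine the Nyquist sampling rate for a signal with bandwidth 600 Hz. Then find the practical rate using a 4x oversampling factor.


By Nyquist theorem, fs_min = 2 * fmax.
fs_min = 2 * 600 = 1200 Hz
Practical rate = 4 * fs_min = 4 * 1200 = 4800 Hz

fs_min = 1200 Hz, fs_practical = 4800 Hz


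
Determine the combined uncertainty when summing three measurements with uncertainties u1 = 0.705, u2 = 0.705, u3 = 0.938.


For a sum of independent quantities, uc = sqrt(u1^2 + u2^2 + u3^2).
uc = sqrt(0.705^2 + 0.705^2 + 0.938^2)
uc = sqrt(0.497025 + 0.497025 + 0.879844)
uc = 1.3689

1.3689


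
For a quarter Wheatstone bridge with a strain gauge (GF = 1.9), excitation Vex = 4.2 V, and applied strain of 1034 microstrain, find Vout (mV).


Quarter bridge output: Vout = (GF * epsilon * Vex) / 4.
Vout = (1.9 * 1034e-6 * 4.2) / 4
Vout = 0.00825132 / 4 V
Vout = 0.00206283 V = 2.0628 mV

2.0628 mV


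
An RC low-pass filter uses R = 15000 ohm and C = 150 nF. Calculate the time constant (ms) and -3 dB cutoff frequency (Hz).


Time constant: tau = R * C.
tau = 15000 * 1.50e-07 = 0.00225 s
tau = 2.25 ms
Cutoff frequency: fc = 1 / (2*pi*R*C).
fc = 1 / (2*pi*0.00225) = 70.74 Hz

tau = 2.25 ms, fc = 70.74 Hz


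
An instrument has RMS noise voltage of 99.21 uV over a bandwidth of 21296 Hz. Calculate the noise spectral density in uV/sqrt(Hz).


Noise spectral density = Vrms / sqrt(BW).
NSD = 99.21 / sqrt(21296)
NSD = 99.21 / 145.9315
NSD = 0.6798 uV/sqrt(Hz)

0.6798 uV/sqrt(Hz)


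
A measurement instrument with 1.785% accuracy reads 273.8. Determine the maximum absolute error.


Absolute error = (accuracy% / 100) * reading.
Error = (1.785 / 100) * 273.8
Error = 0.01785 * 273.8
Error = 4.8873

4.8873


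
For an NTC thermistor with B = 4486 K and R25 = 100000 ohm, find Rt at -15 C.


NTC thermistor equation: Rt = R25 * exp(B * (1/T - 1/T25)).
T in Kelvin: 258.15 K, T25 = 298.15 K
1/T - 1/T25 = 1/258.15 - 1/298.15 = 0.0005197
B * (1/T - 1/T25) = 4486 * 0.0005197 = 2.3314
Rt = 100000 * exp(2.3314) = 1029209.4 ohm

1029209.4 ohm


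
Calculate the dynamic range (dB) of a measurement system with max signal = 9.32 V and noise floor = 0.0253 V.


Dynamic range = 20 * log10(Vmax / Vnoise).
DR = 20 * log10(9.32 / 0.0253)
DR = 20 * log10(368.38)
DR = 51.33 dB

51.33 dB


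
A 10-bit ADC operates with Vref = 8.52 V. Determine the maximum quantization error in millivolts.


The maximum quantization error is +/- LSB/2.
LSB = Vref / 2^n = 8.52 / 1024 = 0.00832031 V
Max error = LSB / 2 = 0.00832031 / 2 = 0.00416016 V
Max error = 4.1602 mV

4.1602 mV


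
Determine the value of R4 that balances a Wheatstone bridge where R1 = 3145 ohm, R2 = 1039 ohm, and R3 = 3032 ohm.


At balance: R1*R4 = R2*R3, so R4 = R2*R3/R1.
R4 = 1039 * 3032 / 3145
R4 = 3150248 / 3145
R4 = 1001.67 ohm

1001.67 ohm


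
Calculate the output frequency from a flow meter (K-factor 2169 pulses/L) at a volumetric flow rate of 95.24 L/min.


Frequency = K * Q / 60 (converting L/min to L/s).
f = 2169 * 95.24 / 60
f = 206575.56 / 60
f = 3442.93 Hz

3442.93 Hz


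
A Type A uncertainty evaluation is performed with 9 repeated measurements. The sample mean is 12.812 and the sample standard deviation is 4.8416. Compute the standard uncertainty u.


The standard uncertainty for Type A evaluation is u = s / sqrt(n).
u = 4.8416 / sqrt(9)
u = 4.8416 / 3.0
u = 1.6139

1.6139


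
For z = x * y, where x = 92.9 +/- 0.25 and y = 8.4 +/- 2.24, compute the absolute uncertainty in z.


For a product z = x*y, the relative uncertainty is:
uz/z = sqrt((ux/x)^2 + (uy/y)^2)
Relative uncertainties: ux/x = 0.25/92.9 = 0.002691
uy/y = 2.24/8.4 = 0.266667
z = 92.9 * 8.4 = 780.4
uz = 780.4 * sqrt(0.002691^2 + 0.266667^2) = 208.107

208.107


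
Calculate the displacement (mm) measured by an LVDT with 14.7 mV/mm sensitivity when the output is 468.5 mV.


Displacement = Vout / sensitivity.
d = 468.5 / 14.7
d = 31.871 mm

31.871 mm


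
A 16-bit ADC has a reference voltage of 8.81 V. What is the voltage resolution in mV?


The resolution (LSB) of an ADC is Vref / 2^n.
LSB = 8.81 / 2^16
LSB = 8.81 / 65536
LSB = 0.00013443 V = 0.13442993 mV

0.13442993 mV


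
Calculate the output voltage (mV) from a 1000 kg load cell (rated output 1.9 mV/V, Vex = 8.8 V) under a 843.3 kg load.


Vout = rated_output * Vex * (load / capacity).
Vout = 1.9 * 8.8 * (843.3 / 1000)
Vout = 1.9 * 8.8 * 0.8433
Vout = 14.1 mV

14.1 mV


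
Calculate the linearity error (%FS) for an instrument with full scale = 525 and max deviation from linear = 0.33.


Linearity error = (max deviation / full scale) * 100%.
Linearity = (0.33 / 525) * 100
Linearity = 0.063 %FS

0.063 %FS


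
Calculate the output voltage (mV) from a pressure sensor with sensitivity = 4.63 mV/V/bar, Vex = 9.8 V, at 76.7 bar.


Output = sensitivity * Vex * P.
Vout = 4.63 * 9.8 * 76.7
Vout = 45.374 * 76.7
Vout = 3480.19 mV

3480.19 mV


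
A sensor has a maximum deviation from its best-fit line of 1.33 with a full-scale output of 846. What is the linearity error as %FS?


Linearity error = (max deviation / full scale) * 100%.
Linearity = (1.33 / 846) * 100
Linearity = 0.157 %FS

0.157 %FS


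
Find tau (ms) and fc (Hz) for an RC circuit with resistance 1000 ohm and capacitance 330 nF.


Time constant: tau = R * C.
tau = 1000 * 3.30e-07 = 0.00033 s
tau = 0.33 ms
Cutoff frequency: fc = 1 / (2*pi*R*C).
fc = 1 / (2*pi*0.00033) = 482.29 Hz

tau = 0.33 ms, fc = 482.29 Hz


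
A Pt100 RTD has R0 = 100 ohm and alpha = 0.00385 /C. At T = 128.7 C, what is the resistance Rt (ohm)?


The RTD equation: Rt = R0 * (1 + alpha * T).
Rt = 100 * (1 + 0.00385 * 128.7)
Rt = 100 * (1 + 0.495495)
Rt = 100 * 1.495495
Rt = 149.549 ohm

149.549 ohm


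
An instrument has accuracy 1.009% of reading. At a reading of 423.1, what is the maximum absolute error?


Absolute error = (accuracy% / 100) * reading.
Error = (1.009 / 100) * 423.1
Error = 0.01009 * 423.1
Error = 4.2691

4.2691


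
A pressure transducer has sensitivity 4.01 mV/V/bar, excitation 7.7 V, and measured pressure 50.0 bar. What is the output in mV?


Output = sensitivity * Vex * P.
Vout = 4.01 * 7.7 * 50.0
Vout = 30.877 * 50.0
Vout = 1543.85 mV

1543.85 mV


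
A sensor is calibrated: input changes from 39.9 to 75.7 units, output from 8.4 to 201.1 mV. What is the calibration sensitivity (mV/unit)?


Sensitivity = (y2 - y1) / (x2 - x1).
S = (201.1 - 8.4) / (75.7 - 39.9)
S = 192.7 / 35.8
S = 5.3827 mV/unit

5.3827 mV/unit


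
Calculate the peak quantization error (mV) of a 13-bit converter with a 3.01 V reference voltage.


The maximum quantization error is +/- LSB/2.
LSB = Vref / 2^n = 3.01 / 8192 = 0.00036743 V
Max error = LSB / 2 = 0.00036743 / 2 = 0.00018372 V
Max error = 0.1837 mV

0.1837 mV


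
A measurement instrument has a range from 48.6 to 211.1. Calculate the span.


Span = upper range - lower range.
Span = 211.1 - (48.6)
Span = 162.5

162.5


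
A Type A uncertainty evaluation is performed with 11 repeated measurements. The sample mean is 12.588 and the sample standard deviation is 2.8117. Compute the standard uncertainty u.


The standard uncertainty for Type A evaluation is u = s / sqrt(n).
u = 2.8117 / sqrt(11)
u = 2.8117 / 3.3166
u = 0.8478

0.8478


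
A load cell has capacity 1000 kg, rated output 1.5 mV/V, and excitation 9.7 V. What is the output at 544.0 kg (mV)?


Vout = rated_output * Vex * (load / capacity).
Vout = 1.5 * 9.7 * (544.0 / 1000)
Vout = 1.5 * 9.7 * 0.544
Vout = 7.915 mV

7.915 mV


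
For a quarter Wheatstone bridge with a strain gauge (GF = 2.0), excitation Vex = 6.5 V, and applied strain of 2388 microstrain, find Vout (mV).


Quarter bridge output: Vout = (GF * epsilon * Vex) / 4.
Vout = (2.0 * 2388e-6 * 6.5) / 4
Vout = 0.031044 / 4 V
Vout = 0.007761 V = 7.761 mV

7.761 mV


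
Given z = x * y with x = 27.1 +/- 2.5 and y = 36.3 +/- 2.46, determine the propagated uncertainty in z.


For a product z = x*y, the relative uncertainty is:
uz/z = sqrt((ux/x)^2 + (uy/y)^2)
Relative uncertainties: ux/x = 2.5/27.1 = 0.092251
uy/y = 2.46/36.3 = 0.067769
z = 27.1 * 36.3 = 983.7
uz = 983.7 * sqrt(0.092251^2 + 0.067769^2) = 112.605

112.605


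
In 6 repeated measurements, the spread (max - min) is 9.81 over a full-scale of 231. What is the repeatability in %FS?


Repeatability = (spread / full scale) * 100%.
R = (9.81 / 231) * 100
R = 4.247 %FS

4.247 %FS


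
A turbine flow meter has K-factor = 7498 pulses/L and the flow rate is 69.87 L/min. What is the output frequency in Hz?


Frequency = K * Q / 60 (converting L/min to L/s).
f = 7498 * 69.87 / 60
f = 523885.26 / 60
f = 8731.42 Hz

8731.42 Hz


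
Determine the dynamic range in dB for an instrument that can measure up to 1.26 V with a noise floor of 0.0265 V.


Dynamic range = 20 * log10(Vmax / Vnoise).
DR = 20 * log10(1.26 / 0.0265)
DR = 20 * log10(47.55)
DR = 33.54 dB

33.54 dB


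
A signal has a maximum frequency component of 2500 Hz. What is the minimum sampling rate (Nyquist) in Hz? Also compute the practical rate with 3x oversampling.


By Nyquist theorem, fs_min = 2 * fmax.
fs_min = 2 * 2500 = 5000 Hz
Practical rate = 3 * fs_min = 3 * 5000 = 15000 Hz

fs_min = 5000 Hz, fs_practical = 15000 Hz


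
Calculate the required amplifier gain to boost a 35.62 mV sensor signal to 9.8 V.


Gain = Vout / Vin (converting to same units).
G = 9.8 V / 35.62 mV
G = 9800.0 mV / 35.62 mV
G = 275.13

275.13


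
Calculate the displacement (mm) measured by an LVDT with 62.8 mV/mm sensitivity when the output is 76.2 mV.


Displacement = Vout / sensitivity.
d = 76.2 / 62.8
d = 1.213 mm

1.213 mm


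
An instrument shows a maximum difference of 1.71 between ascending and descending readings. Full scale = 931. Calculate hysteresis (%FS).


Hysteresis = (max difference / full scale) * 100%.
H = (1.71 / 931) * 100
H = 0.184 %FS

0.184 %FS


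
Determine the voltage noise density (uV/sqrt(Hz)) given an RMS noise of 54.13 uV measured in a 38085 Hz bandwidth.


Noise spectral density = Vrms / sqrt(BW).
NSD = 54.13 / sqrt(38085)
NSD = 54.13 / 195.1538
NSD = 0.2774 uV/sqrt(Hz)

0.2774 uV/sqrt(Hz)


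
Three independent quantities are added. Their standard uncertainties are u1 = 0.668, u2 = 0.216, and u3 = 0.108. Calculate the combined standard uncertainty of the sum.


For a sum of independent quantities, uc = sqrt(u1^2 + u2^2 + u3^2).
uc = sqrt(0.668^2 + 0.216^2 + 0.108^2)
uc = sqrt(0.446224 + 0.046656 + 0.011664)
uc = 0.7103

0.7103


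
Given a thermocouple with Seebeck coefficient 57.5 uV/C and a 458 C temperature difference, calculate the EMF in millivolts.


The thermocouple output V = sensitivity * dT.
V = 57.5 uV/C * 458 C
V = 26335.0 uV
V = 26.335 mV

26.335 mV


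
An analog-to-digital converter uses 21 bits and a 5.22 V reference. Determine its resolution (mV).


The resolution (LSB) of an ADC is Vref / 2^n.
LSB = 5.22 / 2^21
LSB = 5.22 / 2097152
LSB = 2.49e-06 V = 0.00248909 mV

0.00248909 mV


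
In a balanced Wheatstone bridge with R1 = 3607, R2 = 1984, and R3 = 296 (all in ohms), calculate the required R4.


At balance: R1*R4 = R2*R3, so R4 = R2*R3/R1.
R4 = 1984 * 296 / 3607
R4 = 587264 / 3607
R4 = 162.81 ohm

162.81 ohm


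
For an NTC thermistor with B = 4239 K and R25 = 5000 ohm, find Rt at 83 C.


NTC thermistor equation: Rt = R25 * exp(B * (1/T - 1/T25)).
T in Kelvin: 356.15 K, T25 = 298.15 K
1/T - 1/T25 = 1/356.15 - 1/298.15 = -0.00054621
B * (1/T - 1/T25) = 4239 * -0.00054621 = -2.3154
Rt = 5000 * exp(-2.3154) = 493.6 ohm

493.6 ohm


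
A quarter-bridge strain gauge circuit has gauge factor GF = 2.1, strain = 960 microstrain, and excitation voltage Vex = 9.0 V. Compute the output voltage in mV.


Quarter bridge output: Vout = (GF * epsilon * Vex) / 4.
Vout = (2.1 * 960e-6 * 9.0) / 4
Vout = 0.018144 / 4 V
Vout = 0.004536 V = 4.536 mV

4.536 mV


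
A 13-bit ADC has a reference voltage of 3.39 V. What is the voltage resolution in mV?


The resolution (LSB) of an ADC is Vref / 2^n.
LSB = 3.39 / 2^13
LSB = 3.39 / 8192
LSB = 0.00041382 V = 0.41381836 mV

0.41381836 mV


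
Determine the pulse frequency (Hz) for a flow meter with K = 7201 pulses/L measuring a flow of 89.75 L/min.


Frequency = K * Q / 60 (converting L/min to L/s).
f = 7201 * 89.75 / 60
f = 646289.75 / 60
f = 10771.5 Hz

10771.5 Hz


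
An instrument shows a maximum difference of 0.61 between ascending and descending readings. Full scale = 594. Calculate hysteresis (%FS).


Hysteresis = (max difference / full scale) * 100%.
H = (0.61 / 594) * 100
H = 0.103 %FS

0.103 %FS


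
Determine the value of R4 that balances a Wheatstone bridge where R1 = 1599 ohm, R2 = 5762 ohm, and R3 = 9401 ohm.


At balance: R1*R4 = R2*R3, so R4 = R2*R3/R1.
R4 = 5762 * 9401 / 1599
R4 = 54168562 / 1599
R4 = 33876.52 ohm

33876.52 ohm


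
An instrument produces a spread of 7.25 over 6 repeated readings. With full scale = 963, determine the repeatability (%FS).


Repeatability = (spread / full scale) * 100%.
R = (7.25 / 963) * 100
R = 0.753 %FS

0.753 %FS


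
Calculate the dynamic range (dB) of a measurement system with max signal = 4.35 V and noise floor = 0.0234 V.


Dynamic range = 20 * log10(Vmax / Vnoise).
DR = 20 * log10(4.35 / 0.0234)
DR = 20 * log10(185.9)
DR = 45.39 dB

45.39 dB


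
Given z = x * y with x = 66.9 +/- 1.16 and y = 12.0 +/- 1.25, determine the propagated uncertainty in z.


For a product z = x*y, the relative uncertainty is:
uz/z = sqrt((ux/x)^2 + (uy/y)^2)
Relative uncertainties: ux/x = 1.16/66.9 = 0.017339
uy/y = 1.25/12.0 = 0.104167
z = 66.9 * 12.0 = 802.8
uz = 802.8 * sqrt(0.017339^2 + 0.104167^2) = 84.776

84.776


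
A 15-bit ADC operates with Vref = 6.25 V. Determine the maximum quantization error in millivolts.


The maximum quantization error is +/- LSB/2.
LSB = Vref / 2^n = 6.25 / 32768 = 0.00019073 V
Max error = LSB / 2 = 0.00019073 / 2 = 9.537e-05 V
Max error = 0.0954 mV

0.0954 mV


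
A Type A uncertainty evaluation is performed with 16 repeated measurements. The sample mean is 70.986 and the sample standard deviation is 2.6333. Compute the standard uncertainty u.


The standard uncertainty for Type A evaluation is u = s / sqrt(n).
u = 2.6333 / sqrt(16)
u = 2.6333 / 4.0
u = 0.6583

0.6583


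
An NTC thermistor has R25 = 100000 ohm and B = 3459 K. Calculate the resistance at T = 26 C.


NTC thermistor equation: Rt = R25 * exp(B * (1/T - 1/T25)).
T in Kelvin: 299.15 K, T25 = 298.15 K
1/T - 1/T25 = 1/299.15 - 1/298.15 = -1.121e-05
B * (1/T - 1/T25) = 3459 * -1.121e-05 = -0.0388
Rt = 100000 * exp(-0.0388) = 96196.1 ohm

96196.1 ohm


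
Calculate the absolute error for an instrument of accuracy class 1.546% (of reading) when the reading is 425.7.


Absolute error = (accuracy% / 100) * reading.
Error = (1.546 / 100) * 425.7
Error = 0.01546 * 425.7
Error = 6.5813

6.5813


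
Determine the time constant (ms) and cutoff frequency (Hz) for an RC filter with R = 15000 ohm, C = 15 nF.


Time constant: tau = R * C.
tau = 15000 * 1.50e-08 = 0.000225 s
tau = 0.225 ms
Cutoff frequency: fc = 1 / (2*pi*R*C).
fc = 1 / (2*pi*0.000225) = 707.36 Hz

tau = 0.225 ms, fc = 707.36 Hz


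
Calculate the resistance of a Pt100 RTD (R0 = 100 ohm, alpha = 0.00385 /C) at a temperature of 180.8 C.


The RTD equation: Rt = R0 * (1 + alpha * T).
Rt = 100 * (1 + 0.00385 * 180.8)
Rt = 100 * (1 + 0.69608)
Rt = 100 * 1.69608
Rt = 169.608 ohm

169.608 ohm


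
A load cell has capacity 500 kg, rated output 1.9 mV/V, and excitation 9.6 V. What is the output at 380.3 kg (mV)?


Vout = rated_output * Vex * (load / capacity).
Vout = 1.9 * 9.6 * (380.3 / 500)
Vout = 1.9 * 9.6 * 0.7606
Vout = 13.873 mV

13.873 mV


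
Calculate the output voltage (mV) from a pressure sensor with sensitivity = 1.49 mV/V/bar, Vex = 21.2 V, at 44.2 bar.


Output = sensitivity * Vex * P.
Vout = 1.49 * 21.2 * 44.2
Vout = 31.588 * 44.2
Vout = 1396.19 mV

1396.19 mV


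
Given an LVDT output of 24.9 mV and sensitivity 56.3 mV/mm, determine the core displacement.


Displacement = Vout / sensitivity.
d = 24.9 / 56.3
d = 0.442 mm

0.442 mm


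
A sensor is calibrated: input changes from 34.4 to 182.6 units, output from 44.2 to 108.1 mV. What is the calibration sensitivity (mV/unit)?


Sensitivity = (y2 - y1) / (x2 - x1).
S = (108.1 - 44.2) / (182.6 - 34.4)
S = 63.9 / 148.2
S = 0.4312 mV/unit

0.4312 mV/unit


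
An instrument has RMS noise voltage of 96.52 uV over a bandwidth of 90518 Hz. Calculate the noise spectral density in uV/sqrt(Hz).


Noise spectral density = Vrms / sqrt(BW).
NSD = 96.52 / sqrt(90518)
NSD = 96.52 / 300.8621
NSD = 0.3208 uV/sqrt(Hz)

0.3208 uV/sqrt(Hz)


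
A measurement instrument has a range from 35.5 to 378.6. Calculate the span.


Span = upper range - lower range.
Span = 378.6 - (35.5)
Span = 343.1

343.1


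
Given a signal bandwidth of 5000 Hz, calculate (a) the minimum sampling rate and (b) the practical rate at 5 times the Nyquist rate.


By Nyquist theorem, fs_min = 2 * fmax.
fs_min = 2 * 5000 = 10000 Hz
Practical rate = 5 * fs_min = 5 * 10000 = 50000 Hz

fs_min = 10000 Hz, fs_practical = 50000 Hz


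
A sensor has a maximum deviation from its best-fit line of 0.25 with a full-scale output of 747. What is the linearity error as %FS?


Linearity error = (max deviation / full scale) * 100%.
Linearity = (0.25 / 747) * 100
Linearity = 0.033 %FS

0.033 %FS


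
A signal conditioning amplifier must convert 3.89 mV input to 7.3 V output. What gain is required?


Gain = Vout / Vin (converting to same units).
G = 7.3 V / 3.89 mV
G = 7300.0 mV / 3.89 mV
G = 1876.61

1876.61


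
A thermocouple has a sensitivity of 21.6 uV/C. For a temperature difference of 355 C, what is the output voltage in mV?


The thermocouple output V = sensitivity * dT.
V = 21.6 uV/C * 355 C
V = 7668.0 uV
V = 7.668 mV

7.668 mV


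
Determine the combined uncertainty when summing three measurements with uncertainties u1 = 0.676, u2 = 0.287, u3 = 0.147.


For a sum of independent quantities, uc = sqrt(u1^2 + u2^2 + u3^2).
uc = sqrt(0.676^2 + 0.287^2 + 0.147^2)
uc = sqrt(0.456976 + 0.082369 + 0.021609)
uc = 0.749

0.749


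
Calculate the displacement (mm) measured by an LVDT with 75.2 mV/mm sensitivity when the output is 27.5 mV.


Displacement = Vout / sensitivity.
d = 27.5 / 75.2
d = 0.366 mm

0.366 mm


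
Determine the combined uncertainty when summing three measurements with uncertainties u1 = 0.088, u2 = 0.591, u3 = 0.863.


For a sum of independent quantities, uc = sqrt(u1^2 + u2^2 + u3^2).
uc = sqrt(0.088^2 + 0.591^2 + 0.863^2)
uc = sqrt(0.007744 + 0.349281 + 0.744769)
uc = 1.0497

1.0497


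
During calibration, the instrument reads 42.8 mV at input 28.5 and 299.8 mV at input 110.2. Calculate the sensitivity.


Sensitivity = (y2 - y1) / (x2 - x1).
S = (299.8 - 42.8) / (110.2 - 28.5)
S = 257.0 / 81.7
S = 3.1457 mV/unit

3.1457 mV/unit


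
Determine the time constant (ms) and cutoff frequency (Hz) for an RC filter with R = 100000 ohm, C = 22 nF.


Time constant: tau = R * C.
tau = 100000 * 2.20e-08 = 0.0022 s
tau = 2.2 ms
Cutoff frequency: fc = 1 / (2*pi*R*C).
fc = 1 / (2*pi*0.0022) = 72.34 Hz

tau = 2.2 ms, fc = 72.34 Hz


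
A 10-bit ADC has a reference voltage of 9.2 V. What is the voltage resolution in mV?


The resolution (LSB) of an ADC is Vref / 2^n.
LSB = 9.2 / 2^10
LSB = 9.2 / 1024
LSB = 0.00898437 V = 8.984375 mV

8.984375 mV


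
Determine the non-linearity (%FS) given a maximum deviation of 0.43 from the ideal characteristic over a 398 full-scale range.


Linearity error = (max deviation / full scale) * 100%.
Linearity = (0.43 / 398) * 100
Linearity = 0.108 %FS

0.108 %FS


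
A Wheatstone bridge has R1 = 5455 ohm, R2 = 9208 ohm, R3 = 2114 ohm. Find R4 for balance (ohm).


At balance: R1*R4 = R2*R3, so R4 = R2*R3/R1.
R4 = 9208 * 2114 / 5455
R4 = 19465712 / 5455
R4 = 3568.42 ohm

3568.42 ohm


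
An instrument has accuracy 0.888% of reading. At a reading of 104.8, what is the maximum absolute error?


Absolute error = (accuracy% / 100) * reading.
Error = (0.888 / 100) * 104.8
Error = 0.00888 * 104.8
Error = 0.9306

0.9306


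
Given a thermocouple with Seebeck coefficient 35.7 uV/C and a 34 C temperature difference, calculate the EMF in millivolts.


The thermocouple output V = sensitivity * dT.
V = 35.7 uV/C * 34 C
V = 1213.8 uV
V = 1.214 mV

1.214 mV


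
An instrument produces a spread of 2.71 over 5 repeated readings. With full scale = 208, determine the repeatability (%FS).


Repeatability = (spread / full scale) * 100%.
R = (2.71 / 208) * 100
R = 1.303 %FS

1.303 %FS


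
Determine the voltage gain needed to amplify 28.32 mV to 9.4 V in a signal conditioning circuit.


Gain = Vout / Vin (converting to same units).
G = 9.4 V / 28.32 mV
G = 9400.0 mV / 28.32 mV
G = 331.92

331.92


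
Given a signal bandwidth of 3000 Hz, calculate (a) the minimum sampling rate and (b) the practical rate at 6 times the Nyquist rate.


By Nyquist theorem, fs_min = 2 * fmax.
fs_min = 2 * 3000 = 6000 Hz
Practical rate = 6 * fs_min = 6 * 6000 = 36000 Hz

fs_min = 6000 Hz, fs_practical = 36000 Hz


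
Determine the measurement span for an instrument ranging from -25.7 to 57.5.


Span = upper range - lower range.
Span = 57.5 - (-25.7)
Span = 83.2

83.2


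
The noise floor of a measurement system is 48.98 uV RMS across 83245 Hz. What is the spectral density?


Noise spectral density = Vrms / sqrt(BW).
NSD = 48.98 / sqrt(83245)
NSD = 48.98 / 288.5221
NSD = 0.1698 uV/sqrt(Hz)

0.1698 uV/sqrt(Hz)


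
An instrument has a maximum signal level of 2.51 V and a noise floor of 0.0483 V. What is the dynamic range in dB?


Dynamic range = 20 * log10(Vmax / Vnoise).
DR = 20 * log10(2.51 / 0.0483)
DR = 20 * log10(51.97)
DR = 34.31 dB

34.31 dB


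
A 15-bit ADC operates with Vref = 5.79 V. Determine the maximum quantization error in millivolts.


The maximum quantization error is +/- LSB/2.
LSB = Vref / 2^n = 5.79 / 32768 = 0.0001767 V
Max error = LSB / 2 = 0.0001767 / 2 = 8.835e-05 V
Max error = 0.0883 mV

0.0883 mV


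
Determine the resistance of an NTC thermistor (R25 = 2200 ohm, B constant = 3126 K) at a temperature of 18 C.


NTC thermistor equation: Rt = R25 * exp(B * (1/T - 1/T25)).
T in Kelvin: 291.15 K, T25 = 298.15 K
1/T - 1/T25 = 1/291.15 - 1/298.15 = 8.064e-05
B * (1/T - 1/T25) = 3126 * 8.064e-05 = 0.2521
Rt = 2200 * exp(0.2521) = 2830.7 ohm

2830.7 ohm


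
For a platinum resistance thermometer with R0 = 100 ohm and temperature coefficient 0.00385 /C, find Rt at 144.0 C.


The RTD equation: Rt = R0 * (1 + alpha * T).
Rt = 100 * (1 + 0.00385 * 144.0)
Rt = 100 * (1 + 0.5544)
Rt = 100 * 1.5544
Rt = 155.44 ohm

155.44 ohm


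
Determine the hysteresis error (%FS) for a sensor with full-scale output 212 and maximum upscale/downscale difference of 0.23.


Hysteresis = (max difference / full scale) * 100%.
H = (0.23 / 212) * 100
H = 0.108 %FS

0.108 %FS


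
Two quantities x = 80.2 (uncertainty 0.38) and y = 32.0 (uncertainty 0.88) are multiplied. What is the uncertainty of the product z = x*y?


For a product z = x*y, the relative uncertainty is:
uz/z = sqrt((ux/x)^2 + (uy/y)^2)
Relative uncertainties: ux/x = 0.38/80.2 = 0.004738
uy/y = 0.88/32.0 = 0.0275
z = 80.2 * 32.0 = 2566.4
uz = 2566.4 * sqrt(0.004738^2 + 0.0275^2) = 71.616

71.616


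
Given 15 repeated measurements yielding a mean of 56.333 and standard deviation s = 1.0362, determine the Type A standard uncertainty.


The standard uncertainty for Type A evaluation is u = s / sqrt(n).
u = 1.0362 / sqrt(15)
u = 1.0362 / 3.873
u = 0.2675

0.2675


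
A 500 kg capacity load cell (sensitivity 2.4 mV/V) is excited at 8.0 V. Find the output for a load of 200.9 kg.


Vout = rated_output * Vex * (load / capacity).
Vout = 2.4 * 8.0 * (200.9 / 500)
Vout = 2.4 * 8.0 * 0.4018
Vout = 7.715 mV

7.715 mV


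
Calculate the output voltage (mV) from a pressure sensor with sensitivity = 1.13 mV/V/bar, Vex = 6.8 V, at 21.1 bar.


Output = sensitivity * Vex * P.
Vout = 1.13 * 6.8 * 21.1
Vout = 7.684 * 21.1
Vout = 162.13 mV

162.13 mV


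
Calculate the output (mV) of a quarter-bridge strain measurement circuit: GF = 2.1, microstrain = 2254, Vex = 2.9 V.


Quarter bridge output: Vout = (GF * epsilon * Vex) / 4.
Vout = (2.1 * 2254e-6 * 2.9) / 4
Vout = 0.01372686 / 4 V
Vout = 0.00343172 V = 3.4317 mV

3.4317 mV


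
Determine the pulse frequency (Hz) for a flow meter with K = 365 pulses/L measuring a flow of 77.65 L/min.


Frequency = K * Q / 60 (converting L/min to L/s).
f = 365 * 77.65 / 60
f = 28342.25 / 60
f = 472.37 Hz

472.37 Hz


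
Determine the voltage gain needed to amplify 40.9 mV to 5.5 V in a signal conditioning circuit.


Gain = Vout / Vin (converting to same units).
G = 5.5 V / 40.9 mV
G = 5500.0 mV / 40.9 mV
G = 134.47

134.47


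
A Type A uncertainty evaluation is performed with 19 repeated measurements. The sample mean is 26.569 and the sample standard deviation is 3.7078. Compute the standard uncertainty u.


The standard uncertainty for Type A evaluation is u = s / sqrt(n).
u = 3.7078 / sqrt(19)
u = 3.7078 / 4.3589
u = 0.8506

0.8506


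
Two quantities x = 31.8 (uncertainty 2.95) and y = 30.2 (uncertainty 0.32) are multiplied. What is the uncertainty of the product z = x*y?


For a product z = x*y, the relative uncertainty is:
uz/z = sqrt((ux/x)^2 + (uy/y)^2)
Relative uncertainties: ux/x = 2.95/31.8 = 0.092767
uy/y = 0.32/30.2 = 0.010596
z = 31.8 * 30.2 = 960.4
uz = 960.4 * sqrt(0.092767^2 + 0.010596^2) = 89.669

89.669


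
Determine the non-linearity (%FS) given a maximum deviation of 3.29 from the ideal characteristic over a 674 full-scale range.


Linearity error = (max deviation / full scale) * 100%.
Linearity = (3.29 / 674) * 100
Linearity = 0.488 %FS

0.488 %FS


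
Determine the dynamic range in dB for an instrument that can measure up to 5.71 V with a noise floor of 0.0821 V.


Dynamic range = 20 * log10(Vmax / Vnoise).
DR = 20 * log10(5.71 / 0.0821)
DR = 20 * log10(69.55)
DR = 36.85 dB

36.85 dB


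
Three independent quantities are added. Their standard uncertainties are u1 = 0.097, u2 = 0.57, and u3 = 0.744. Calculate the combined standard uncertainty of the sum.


For a sum of independent quantities, uc = sqrt(u1^2 + u2^2 + u3^2).
uc = sqrt(0.097^2 + 0.57^2 + 0.744^2)
uc = sqrt(0.009409 + 0.3249 + 0.553536)
uc = 0.9423

0.9423


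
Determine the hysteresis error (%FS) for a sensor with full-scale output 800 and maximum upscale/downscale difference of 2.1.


Hysteresis = (max difference / full scale) * 100%.
H = (2.1 / 800) * 100
H = 0.263 %FS

0.263 %FS


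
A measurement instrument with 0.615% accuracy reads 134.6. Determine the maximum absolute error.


Absolute error = (accuracy% / 100) * reading.
Error = (0.615 / 100) * 134.6
Error = 0.00615 * 134.6
Error = 0.8278

0.8278


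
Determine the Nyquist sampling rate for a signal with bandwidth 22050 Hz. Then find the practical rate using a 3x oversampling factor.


By Nyquist theorem, fs_min = 2 * fmax.
fs_min = 2 * 22050 = 44100 Hz
Practical rate = 3 * fs_min = 3 * 44100 = 132300 Hz

fs_min = 44100 Hz, fs_practical = 132300 Hz


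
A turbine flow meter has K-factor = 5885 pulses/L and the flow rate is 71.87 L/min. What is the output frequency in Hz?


Frequency = K * Q / 60 (converting L/min to L/s).
f = 5885 * 71.87 / 60
f = 422954.95 / 60
f = 7049.25 Hz

7049.25 Hz


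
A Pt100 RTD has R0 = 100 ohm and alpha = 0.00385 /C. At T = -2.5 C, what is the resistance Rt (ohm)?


The RTD equation: Rt = R0 * (1 + alpha * T).
Rt = 100 * (1 + 0.00385 * -2.5)
Rt = 100 * (1 + -0.009625)
Rt = 100 * 0.990375
Rt = 99.037 ohm

99.037 ohm


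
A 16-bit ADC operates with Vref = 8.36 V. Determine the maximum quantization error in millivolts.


The maximum quantization error is +/- LSB/2.
LSB = Vref / 2^n = 8.36 / 65536 = 0.00012756 V
Max error = LSB / 2 = 0.00012756 / 2 = 6.378e-05 V
Max error = 0.0638 mV

0.0638 mV


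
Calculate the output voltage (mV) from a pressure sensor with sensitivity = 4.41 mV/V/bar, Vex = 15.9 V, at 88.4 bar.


Output = sensitivity * Vex * P.
Vout = 4.41 * 15.9 * 88.4
Vout = 70.119 * 88.4
Vout = 6198.52 mV

6198.52 mV


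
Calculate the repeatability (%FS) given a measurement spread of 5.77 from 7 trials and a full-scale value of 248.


Repeatability = (spread / full scale) * 100%.
R = (5.77 / 248) * 100
R = 2.327 %FS

2.327 %FS


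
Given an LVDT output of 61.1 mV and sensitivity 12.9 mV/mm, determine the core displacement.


Displacement = Vout / sensitivity.
d = 61.1 / 12.9
d = 4.736 mm

4.736 mm


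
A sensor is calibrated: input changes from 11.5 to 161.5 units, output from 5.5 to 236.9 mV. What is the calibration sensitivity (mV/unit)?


Sensitivity = (y2 - y1) / (x2 - x1).
S = (236.9 - 5.5) / (161.5 - 11.5)
S = 231.4 / 150.0
S = 1.5427 mV/unit

1.5427 mV/unit


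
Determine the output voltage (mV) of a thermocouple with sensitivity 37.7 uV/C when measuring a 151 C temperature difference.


The thermocouple output V = sensitivity * dT.
V = 37.7 uV/C * 151 C
V = 5692.7 uV
V = 5.693 mV

5.693 mV


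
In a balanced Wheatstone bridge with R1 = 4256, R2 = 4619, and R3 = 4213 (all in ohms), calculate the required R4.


At balance: R1*R4 = R2*R3, so R4 = R2*R3/R1.
R4 = 4619 * 4213 / 4256
R4 = 19459847 / 4256
R4 = 4572.33 ohm

4572.33 ohm


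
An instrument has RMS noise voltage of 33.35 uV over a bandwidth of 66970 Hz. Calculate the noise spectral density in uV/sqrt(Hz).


Noise spectral density = Vrms / sqrt(BW).
NSD = 33.35 / sqrt(66970)
NSD = 33.35 / 258.7856
NSD = 0.1289 uV/sqrt(Hz)

0.1289 uV/sqrt(Hz)


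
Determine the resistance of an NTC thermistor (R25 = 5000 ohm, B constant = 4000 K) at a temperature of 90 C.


NTC thermistor equation: Rt = R25 * exp(B * (1/T - 1/T25)).
T in Kelvin: 363.15 K, T25 = 298.15 K
1/T - 1/T25 = 1/363.15 - 1/298.15 = -0.00060033
B * (1/T - 1/T25) = 4000 * -0.00060033 = -2.4013
Rt = 5000 * exp(-2.4013) = 453.0 ohm

453.0 ohm


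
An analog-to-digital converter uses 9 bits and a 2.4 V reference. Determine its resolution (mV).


The resolution (LSB) of an ADC is Vref / 2^n.
LSB = 2.4 / 2^9
LSB = 2.4 / 512
LSB = 0.0046875 V = 4.6875 mV

4.6875 mV


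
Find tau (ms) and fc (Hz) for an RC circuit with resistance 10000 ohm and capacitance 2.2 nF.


Time constant: tau = R * C.
tau = 10000 * 2.20e-09 = 2.2e-05 s
tau = 0.022 ms
Cutoff frequency: fc = 1 / (2*pi*R*C).
fc = 1 / (2*pi*2.2e-05) = 7234.32 Hz

tau = 0.022 ms, fc = 7234.32 Hz


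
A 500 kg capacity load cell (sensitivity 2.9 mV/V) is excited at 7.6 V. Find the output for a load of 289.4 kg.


Vout = rated_output * Vex * (load / capacity).
Vout = 2.9 * 7.6 * (289.4 / 500)
Vout = 2.9 * 7.6 * 0.5788
Vout = 12.757 mV

12.757 mV


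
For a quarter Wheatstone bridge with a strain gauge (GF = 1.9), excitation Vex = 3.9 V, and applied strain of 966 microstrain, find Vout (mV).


Quarter bridge output: Vout = (GF * epsilon * Vex) / 4.
Vout = (1.9 * 966e-6 * 3.9) / 4
Vout = 0.00715806 / 4 V
Vout = 0.00178951 V = 1.7895 mV

1.7895 mV


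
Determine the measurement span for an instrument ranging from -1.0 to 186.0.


Span = upper range - lower range.
Span = 186.0 - (-1.0)
Span = 187.0

187.0


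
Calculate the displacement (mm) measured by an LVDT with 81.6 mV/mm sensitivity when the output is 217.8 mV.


Displacement = Vout / sensitivity.
d = 217.8 / 81.6
d = 2.669 mm

2.669 mm


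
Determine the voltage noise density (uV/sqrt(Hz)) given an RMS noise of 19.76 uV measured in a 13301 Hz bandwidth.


Noise spectral density = Vrms / sqrt(BW).
NSD = 19.76 / sqrt(13301)
NSD = 19.76 / 115.33
NSD = 0.1713 uV/sqrt(Hz)

0.1713 uV/sqrt(Hz)


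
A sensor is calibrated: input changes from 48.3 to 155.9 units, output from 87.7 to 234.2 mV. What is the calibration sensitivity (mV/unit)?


Sensitivity = (y2 - y1) / (x2 - x1).
S = (234.2 - 87.7) / (155.9 - 48.3)
S = 146.5 / 107.6
S = 1.3615 mV/unit

1.3615 mV/unit


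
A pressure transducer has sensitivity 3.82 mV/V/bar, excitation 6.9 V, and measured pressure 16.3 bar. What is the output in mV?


Output = sensitivity * Vex * P.
Vout = 3.82 * 6.9 * 16.3
Vout = 26.358 * 16.3
Vout = 429.64 mV

429.64 mV


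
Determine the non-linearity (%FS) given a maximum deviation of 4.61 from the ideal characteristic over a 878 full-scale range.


Linearity error = (max deviation / full scale) * 100%.
Linearity = (4.61 / 878) * 100
Linearity = 0.525 %FS

0.525 %FS


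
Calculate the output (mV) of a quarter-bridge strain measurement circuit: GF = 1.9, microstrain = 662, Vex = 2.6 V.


Quarter bridge output: Vout = (GF * epsilon * Vex) / 4.
Vout = (1.9 * 662e-6 * 2.6) / 4
Vout = 0.00327028 / 4 V
Vout = 0.00081757 V = 0.8176 mV

0.8176 mV


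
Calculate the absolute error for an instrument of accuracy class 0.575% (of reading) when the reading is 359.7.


Absolute error = (accuracy% / 100) * reading.
Error = (0.575 / 100) * 359.7
Error = 0.00575 * 359.7
Error = 2.0683

2.0683


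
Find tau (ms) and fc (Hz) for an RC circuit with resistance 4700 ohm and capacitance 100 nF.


Time constant: tau = R * C.
tau = 4700 * 1.00e-07 = 0.00047 s
tau = 0.47 ms
Cutoff frequency: fc = 1 / (2*pi*R*C).
fc = 1 / (2*pi*0.00047) = 338.63 Hz

tau = 0.47 ms, fc = 338.63 Hz


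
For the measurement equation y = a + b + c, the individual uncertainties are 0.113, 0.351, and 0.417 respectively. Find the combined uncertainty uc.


For a sum of independent quantities, uc = sqrt(u1^2 + u2^2 + u3^2).
uc = sqrt(0.113^2 + 0.351^2 + 0.417^2)
uc = sqrt(0.012769 + 0.123201 + 0.173889)
uc = 0.5566

0.5566


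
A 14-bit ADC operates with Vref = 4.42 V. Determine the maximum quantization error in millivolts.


The maximum quantization error is +/- LSB/2.
LSB = Vref / 2^n = 4.42 / 16384 = 0.00026978 V
Max error = LSB / 2 = 0.00026978 / 2 = 0.00013489 V
Max error = 0.1349 mV

0.1349 mV


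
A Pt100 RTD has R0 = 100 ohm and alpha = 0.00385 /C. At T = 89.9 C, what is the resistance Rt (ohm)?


The RTD equation: Rt = R0 * (1 + alpha * T).
Rt = 100 * (1 + 0.00385 * 89.9)
Rt = 100 * (1 + 0.346115)
Rt = 100 * 1.346115
Rt = 134.612 ohm

134.612 ohm


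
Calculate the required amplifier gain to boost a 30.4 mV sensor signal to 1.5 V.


Gain = Vout / Vin (converting to same units).
G = 1.5 V / 30.4 mV
G = 1500.0 mV / 30.4 mV
G = 49.34

49.34


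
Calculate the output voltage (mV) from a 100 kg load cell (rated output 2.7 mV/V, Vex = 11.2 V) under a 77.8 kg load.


Vout = rated_output * Vex * (load / capacity).
Vout = 2.7 * 11.2 * (77.8 / 100)
Vout = 2.7 * 11.2 * 0.778
Vout = 23.527 mV

23.527 mV


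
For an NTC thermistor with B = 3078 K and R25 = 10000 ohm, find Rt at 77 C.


NTC thermistor equation: Rt = R25 * exp(B * (1/T - 1/T25)).
T in Kelvin: 350.15 K, T25 = 298.15 K
1/T - 1/T25 = 1/350.15 - 1/298.15 = -0.0004981
B * (1/T - 1/T25) = 3078 * -0.0004981 = -1.5331
Rt = 10000 * exp(-1.5331) = 2158.6 ohm

2158.6 ohm


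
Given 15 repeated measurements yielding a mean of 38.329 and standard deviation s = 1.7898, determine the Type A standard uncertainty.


The standard uncertainty for Type A evaluation is u = s / sqrt(n).
u = 1.7898 / sqrt(15)
u = 1.7898 / 3.873
u = 0.4621

0.4621


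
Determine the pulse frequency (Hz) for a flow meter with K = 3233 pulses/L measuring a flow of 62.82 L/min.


Frequency = K * Q / 60 (converting L/min to L/s).
f = 3233 * 62.82 / 60
f = 203097.06 / 60
f = 3384.95 Hz

3384.95 Hz


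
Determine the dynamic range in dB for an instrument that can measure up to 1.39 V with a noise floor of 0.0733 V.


Dynamic range = 20 * log10(Vmax / Vnoise).
DR = 20 * log10(1.39 / 0.0733)
DR = 20 * log10(18.96)
DR = 25.56 dB

25.56 dB


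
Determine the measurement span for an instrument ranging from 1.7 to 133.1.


Span = upper range - lower range.
Span = 133.1 - (1.7)
Span = 131.4

131.4


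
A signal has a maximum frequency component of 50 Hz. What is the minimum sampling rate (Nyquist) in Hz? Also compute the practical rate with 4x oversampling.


By Nyquist theorem, fs_min = 2 * fmax.
fs_min = 2 * 50 = 100 Hz
Practical rate = 4 * fs_min = 4 * 100 = 400 Hz

fs_min = 100 Hz, fs_practical = 400 Hz


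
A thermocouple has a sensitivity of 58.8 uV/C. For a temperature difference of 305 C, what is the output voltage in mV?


The thermocouple output V = sensitivity * dT.
V = 58.8 uV/C * 305 C
V = 17934.0 uV
V = 17.934 mV

17.934 mV


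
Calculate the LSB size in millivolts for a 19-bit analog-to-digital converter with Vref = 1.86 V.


The resolution (LSB) of an ADC is Vref / 2^n.
LSB = 1.86 / 2^19
LSB = 1.86 / 524288
LSB = 3.55e-06 V = 0.00354767 mV

0.00354767 mV


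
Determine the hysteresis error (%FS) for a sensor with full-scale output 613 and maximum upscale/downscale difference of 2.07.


Hysteresis = (max difference / full scale) * 100%.
H = (2.07 / 613) * 100
H = 0.338 %FS

0.338 %FS


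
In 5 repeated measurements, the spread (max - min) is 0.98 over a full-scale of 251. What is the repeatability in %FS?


Repeatability = (spread / full scale) * 100%.
R = (0.98 / 251) * 100
R = 0.39 %FS

0.39 %FS


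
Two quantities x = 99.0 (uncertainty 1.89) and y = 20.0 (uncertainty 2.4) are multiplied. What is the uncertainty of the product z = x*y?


For a product z = x*y, the relative uncertainty is:
uz/z = sqrt((ux/x)^2 + (uy/y)^2)
Relative uncertainties: ux/x = 1.89/99.0 = 0.019091
uy/y = 2.4/20.0 = 0.12
z = 99.0 * 20.0 = 1980.0
uz = 1980.0 * sqrt(0.019091^2 + 0.12^2) = 240.588

240.588


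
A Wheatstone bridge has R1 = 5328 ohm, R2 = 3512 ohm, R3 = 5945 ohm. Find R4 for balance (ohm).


At balance: R1*R4 = R2*R3, so R4 = R2*R3/R1.
R4 = 3512 * 5945 / 5328
R4 = 20878840 / 5328
R4 = 3918.7 ohm

3918.7 ohm


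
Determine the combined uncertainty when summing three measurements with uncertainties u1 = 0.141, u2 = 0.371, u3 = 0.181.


For a sum of independent quantities, uc = sqrt(u1^2 + u2^2 + u3^2).
uc = sqrt(0.141^2 + 0.371^2 + 0.181^2)
uc = sqrt(0.019881 + 0.137641 + 0.032761)
uc = 0.4362

0.4362


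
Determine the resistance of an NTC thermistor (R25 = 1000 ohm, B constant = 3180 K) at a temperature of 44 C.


NTC thermistor equation: Rt = R25 * exp(B * (1/T - 1/T25)).
T in Kelvin: 317.15 K, T25 = 298.15 K
1/T - 1/T25 = 1/317.15 - 1/298.15 = -0.00020093
B * (1/T - 1/T25) = 3180 * -0.00020093 = -0.639
Rt = 1000 * exp(-0.639) = 527.8 ohm

527.8 ohm


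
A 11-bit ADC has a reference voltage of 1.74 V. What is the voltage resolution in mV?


The resolution (LSB) of an ADC is Vref / 2^n.
LSB = 1.74 / 2^11
LSB = 1.74 / 2048
LSB = 0.00084961 V = 0.84960938 mV

0.84960938 mV


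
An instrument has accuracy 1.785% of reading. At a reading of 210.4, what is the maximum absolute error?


Absolute error = (accuracy% / 100) * reading.
Error = (1.785 / 100) * 210.4
Error = 0.01785 * 210.4
Error = 3.7556

3.7556


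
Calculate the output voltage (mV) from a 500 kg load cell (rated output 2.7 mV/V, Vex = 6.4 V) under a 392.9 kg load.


Vout = rated_output * Vex * (load / capacity).
Vout = 2.7 * 6.4 * (392.9 / 500)
Vout = 2.7 * 6.4 * 0.7858
Vout = 13.579 mV

13.579 mV
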